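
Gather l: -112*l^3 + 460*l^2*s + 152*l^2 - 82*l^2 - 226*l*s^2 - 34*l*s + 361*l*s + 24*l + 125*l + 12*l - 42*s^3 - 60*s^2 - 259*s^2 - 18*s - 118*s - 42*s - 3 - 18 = -112*l^3 + l^2*(460*s + 70) + l*(-226*s^2 + 327*s + 161) - 42*s^3 - 319*s^2 - 178*s - 21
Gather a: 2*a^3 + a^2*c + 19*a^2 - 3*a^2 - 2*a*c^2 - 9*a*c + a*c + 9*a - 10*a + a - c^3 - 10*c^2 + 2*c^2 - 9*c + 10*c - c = 2*a^3 + a^2*(c + 16) + a*(-2*c^2 - 8*c) - c^3 - 8*c^2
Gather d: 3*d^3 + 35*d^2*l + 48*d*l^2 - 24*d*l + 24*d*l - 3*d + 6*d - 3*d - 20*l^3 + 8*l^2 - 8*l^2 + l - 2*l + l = 3*d^3 + 35*d^2*l + 48*d*l^2 - 20*l^3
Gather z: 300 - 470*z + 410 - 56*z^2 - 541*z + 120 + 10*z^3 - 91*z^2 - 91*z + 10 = 10*z^3 - 147*z^2 - 1102*z + 840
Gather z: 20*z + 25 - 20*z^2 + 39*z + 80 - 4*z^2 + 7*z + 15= -24*z^2 + 66*z + 120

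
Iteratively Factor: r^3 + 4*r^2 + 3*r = (r)*(r^2 + 4*r + 3) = r*(r + 1)*(r + 3)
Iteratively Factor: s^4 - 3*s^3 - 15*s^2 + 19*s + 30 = (s - 2)*(s^3 - s^2 - 17*s - 15) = (s - 2)*(s + 3)*(s^2 - 4*s - 5) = (s - 2)*(s + 1)*(s + 3)*(s - 5)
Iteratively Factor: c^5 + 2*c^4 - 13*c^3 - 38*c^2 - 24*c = (c + 2)*(c^4 - 13*c^2 - 12*c) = (c + 2)*(c + 3)*(c^3 - 3*c^2 - 4*c) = (c - 4)*(c + 2)*(c + 3)*(c^2 + c) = c*(c - 4)*(c + 2)*(c + 3)*(c + 1)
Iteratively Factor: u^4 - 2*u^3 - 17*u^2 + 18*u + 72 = (u - 3)*(u^3 + u^2 - 14*u - 24) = (u - 3)*(u + 3)*(u^2 - 2*u - 8) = (u - 4)*(u - 3)*(u + 3)*(u + 2)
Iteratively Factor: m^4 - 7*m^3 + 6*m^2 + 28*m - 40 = (m + 2)*(m^3 - 9*m^2 + 24*m - 20) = (m - 2)*(m + 2)*(m^2 - 7*m + 10) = (m - 2)^2*(m + 2)*(m - 5)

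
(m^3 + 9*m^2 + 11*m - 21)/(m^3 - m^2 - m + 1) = (m^2 + 10*m + 21)/(m^2 - 1)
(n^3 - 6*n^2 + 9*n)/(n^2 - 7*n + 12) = n*(n - 3)/(n - 4)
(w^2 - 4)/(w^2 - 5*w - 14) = (w - 2)/(w - 7)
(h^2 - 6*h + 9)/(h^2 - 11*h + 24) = (h - 3)/(h - 8)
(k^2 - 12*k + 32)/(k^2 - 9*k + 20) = (k - 8)/(k - 5)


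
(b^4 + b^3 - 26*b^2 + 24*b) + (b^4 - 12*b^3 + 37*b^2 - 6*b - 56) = 2*b^4 - 11*b^3 + 11*b^2 + 18*b - 56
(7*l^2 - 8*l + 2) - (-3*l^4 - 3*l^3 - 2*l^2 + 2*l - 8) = 3*l^4 + 3*l^3 + 9*l^2 - 10*l + 10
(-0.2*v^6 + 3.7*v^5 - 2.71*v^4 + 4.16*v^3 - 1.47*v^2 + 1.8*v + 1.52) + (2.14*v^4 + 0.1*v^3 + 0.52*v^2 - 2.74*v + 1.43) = -0.2*v^6 + 3.7*v^5 - 0.57*v^4 + 4.26*v^3 - 0.95*v^2 - 0.94*v + 2.95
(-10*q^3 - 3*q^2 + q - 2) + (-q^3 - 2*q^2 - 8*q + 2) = -11*q^3 - 5*q^2 - 7*q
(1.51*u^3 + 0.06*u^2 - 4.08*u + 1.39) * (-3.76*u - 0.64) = -5.6776*u^4 - 1.192*u^3 + 15.3024*u^2 - 2.6152*u - 0.8896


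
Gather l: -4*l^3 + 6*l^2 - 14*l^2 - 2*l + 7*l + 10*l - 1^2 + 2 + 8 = -4*l^3 - 8*l^2 + 15*l + 9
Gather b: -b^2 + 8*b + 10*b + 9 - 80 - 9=-b^2 + 18*b - 80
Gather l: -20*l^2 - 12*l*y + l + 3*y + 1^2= -20*l^2 + l*(1 - 12*y) + 3*y + 1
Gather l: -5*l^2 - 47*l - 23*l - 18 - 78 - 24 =-5*l^2 - 70*l - 120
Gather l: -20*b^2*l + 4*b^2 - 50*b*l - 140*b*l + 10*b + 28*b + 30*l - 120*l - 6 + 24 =4*b^2 + 38*b + l*(-20*b^2 - 190*b - 90) + 18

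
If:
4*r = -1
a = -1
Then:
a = -1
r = -1/4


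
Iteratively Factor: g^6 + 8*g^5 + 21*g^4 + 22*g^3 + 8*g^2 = (g + 1)*(g^5 + 7*g^4 + 14*g^3 + 8*g^2) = (g + 1)*(g + 4)*(g^4 + 3*g^3 + 2*g^2) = g*(g + 1)*(g + 4)*(g^3 + 3*g^2 + 2*g) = g^2*(g + 1)*(g + 4)*(g^2 + 3*g + 2) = g^2*(g + 1)*(g + 2)*(g + 4)*(g + 1)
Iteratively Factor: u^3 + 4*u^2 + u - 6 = (u + 3)*(u^2 + u - 2) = (u - 1)*(u + 3)*(u + 2)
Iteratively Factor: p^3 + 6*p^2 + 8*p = (p + 4)*(p^2 + 2*p) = (p + 2)*(p + 4)*(p)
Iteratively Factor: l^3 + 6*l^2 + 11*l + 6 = (l + 1)*(l^2 + 5*l + 6) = (l + 1)*(l + 3)*(l + 2)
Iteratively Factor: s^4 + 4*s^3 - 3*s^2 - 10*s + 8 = (s + 2)*(s^3 + 2*s^2 - 7*s + 4) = (s - 1)*(s + 2)*(s^2 + 3*s - 4) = (s - 1)^2*(s + 2)*(s + 4)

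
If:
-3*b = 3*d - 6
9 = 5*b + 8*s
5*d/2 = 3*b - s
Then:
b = 1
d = 1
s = 1/2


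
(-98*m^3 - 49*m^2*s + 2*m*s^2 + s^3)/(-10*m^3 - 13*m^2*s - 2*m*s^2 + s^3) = (-49*m^2 + s^2)/(-5*m^2 - 4*m*s + s^2)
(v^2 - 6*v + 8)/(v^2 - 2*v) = (v - 4)/v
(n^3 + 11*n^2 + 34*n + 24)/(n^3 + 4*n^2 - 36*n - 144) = (n + 1)/(n - 6)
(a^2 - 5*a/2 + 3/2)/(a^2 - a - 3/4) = 2*(a - 1)/(2*a + 1)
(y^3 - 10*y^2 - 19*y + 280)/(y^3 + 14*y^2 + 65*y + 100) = (y^2 - 15*y + 56)/(y^2 + 9*y + 20)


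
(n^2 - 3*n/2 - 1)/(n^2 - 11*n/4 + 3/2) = 2*(2*n + 1)/(4*n - 3)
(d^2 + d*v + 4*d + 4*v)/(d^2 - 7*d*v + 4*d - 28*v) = (-d - v)/(-d + 7*v)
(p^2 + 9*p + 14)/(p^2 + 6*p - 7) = (p + 2)/(p - 1)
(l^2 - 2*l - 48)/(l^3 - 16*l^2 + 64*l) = (l + 6)/(l*(l - 8))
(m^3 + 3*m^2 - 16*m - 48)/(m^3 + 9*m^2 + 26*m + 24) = (m - 4)/(m + 2)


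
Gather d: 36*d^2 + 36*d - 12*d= 36*d^2 + 24*d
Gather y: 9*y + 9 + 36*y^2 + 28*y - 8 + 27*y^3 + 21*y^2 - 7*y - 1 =27*y^3 + 57*y^2 + 30*y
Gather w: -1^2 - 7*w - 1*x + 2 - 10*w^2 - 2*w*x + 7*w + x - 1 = -10*w^2 - 2*w*x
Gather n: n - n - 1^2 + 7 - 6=0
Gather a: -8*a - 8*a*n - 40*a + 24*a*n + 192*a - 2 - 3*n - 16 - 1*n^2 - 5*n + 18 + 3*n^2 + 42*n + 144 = a*(16*n + 144) + 2*n^2 + 34*n + 144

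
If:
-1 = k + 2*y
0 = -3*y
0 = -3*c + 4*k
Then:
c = -4/3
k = -1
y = 0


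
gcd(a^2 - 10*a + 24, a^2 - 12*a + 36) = a - 6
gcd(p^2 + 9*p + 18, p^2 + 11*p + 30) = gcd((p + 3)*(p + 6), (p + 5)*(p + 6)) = p + 6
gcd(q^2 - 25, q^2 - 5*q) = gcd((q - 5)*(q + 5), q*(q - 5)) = q - 5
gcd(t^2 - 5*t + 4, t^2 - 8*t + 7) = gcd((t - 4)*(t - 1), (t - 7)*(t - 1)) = t - 1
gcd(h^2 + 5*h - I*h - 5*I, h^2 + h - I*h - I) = h - I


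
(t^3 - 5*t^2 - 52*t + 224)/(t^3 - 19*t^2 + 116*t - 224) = (t + 7)/(t - 7)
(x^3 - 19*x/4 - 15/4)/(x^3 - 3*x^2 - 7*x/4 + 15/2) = (x + 1)/(x - 2)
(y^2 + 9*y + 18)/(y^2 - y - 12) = (y + 6)/(y - 4)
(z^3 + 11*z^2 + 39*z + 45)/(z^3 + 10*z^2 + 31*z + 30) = (z + 3)/(z + 2)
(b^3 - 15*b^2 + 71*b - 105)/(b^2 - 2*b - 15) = (b^2 - 10*b + 21)/(b + 3)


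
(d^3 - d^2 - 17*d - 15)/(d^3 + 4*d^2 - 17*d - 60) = (d^2 - 4*d - 5)/(d^2 + d - 20)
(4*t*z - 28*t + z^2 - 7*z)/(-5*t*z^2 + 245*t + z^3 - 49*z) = (4*t + z)/(-5*t*z - 35*t + z^2 + 7*z)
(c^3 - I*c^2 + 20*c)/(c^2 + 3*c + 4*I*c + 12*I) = c*(c - 5*I)/(c + 3)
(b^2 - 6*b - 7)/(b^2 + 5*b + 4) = (b - 7)/(b + 4)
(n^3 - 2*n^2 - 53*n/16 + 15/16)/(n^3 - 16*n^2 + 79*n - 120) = (n^2 + n - 5/16)/(n^2 - 13*n + 40)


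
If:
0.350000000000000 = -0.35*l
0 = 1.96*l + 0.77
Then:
No Solution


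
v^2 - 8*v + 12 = (v - 6)*(v - 2)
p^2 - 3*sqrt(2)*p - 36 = (p - 6*sqrt(2))*(p + 3*sqrt(2))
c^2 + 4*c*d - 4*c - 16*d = (c - 4)*(c + 4*d)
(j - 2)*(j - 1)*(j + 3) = j^3 - 7*j + 6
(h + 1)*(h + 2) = h^2 + 3*h + 2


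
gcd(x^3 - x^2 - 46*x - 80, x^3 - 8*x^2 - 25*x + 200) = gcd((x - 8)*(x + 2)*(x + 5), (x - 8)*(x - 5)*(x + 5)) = x^2 - 3*x - 40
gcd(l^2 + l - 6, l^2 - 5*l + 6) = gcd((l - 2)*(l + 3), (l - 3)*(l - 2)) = l - 2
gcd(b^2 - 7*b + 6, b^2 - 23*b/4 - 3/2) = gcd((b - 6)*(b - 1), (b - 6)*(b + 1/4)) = b - 6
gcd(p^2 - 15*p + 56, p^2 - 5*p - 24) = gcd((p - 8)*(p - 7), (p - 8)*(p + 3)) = p - 8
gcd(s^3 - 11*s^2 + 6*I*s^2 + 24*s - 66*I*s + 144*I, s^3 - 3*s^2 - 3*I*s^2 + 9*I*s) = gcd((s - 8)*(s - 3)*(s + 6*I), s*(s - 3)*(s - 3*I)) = s - 3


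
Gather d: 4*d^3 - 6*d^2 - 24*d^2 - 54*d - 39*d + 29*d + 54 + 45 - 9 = 4*d^3 - 30*d^2 - 64*d + 90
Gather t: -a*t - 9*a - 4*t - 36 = -9*a + t*(-a - 4) - 36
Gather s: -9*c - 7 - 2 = -9*c - 9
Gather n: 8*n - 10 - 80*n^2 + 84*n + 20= -80*n^2 + 92*n + 10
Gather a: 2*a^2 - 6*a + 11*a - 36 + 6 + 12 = 2*a^2 + 5*a - 18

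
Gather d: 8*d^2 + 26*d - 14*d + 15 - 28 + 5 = 8*d^2 + 12*d - 8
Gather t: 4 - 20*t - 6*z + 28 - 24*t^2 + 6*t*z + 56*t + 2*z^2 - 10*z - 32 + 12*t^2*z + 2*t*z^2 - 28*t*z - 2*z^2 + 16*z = t^2*(12*z - 24) + t*(2*z^2 - 22*z + 36)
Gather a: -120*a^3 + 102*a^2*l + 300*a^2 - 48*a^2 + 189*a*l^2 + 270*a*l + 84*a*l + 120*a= -120*a^3 + a^2*(102*l + 252) + a*(189*l^2 + 354*l + 120)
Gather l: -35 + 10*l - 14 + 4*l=14*l - 49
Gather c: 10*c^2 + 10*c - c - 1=10*c^2 + 9*c - 1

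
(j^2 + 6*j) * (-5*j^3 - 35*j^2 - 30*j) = -5*j^5 - 65*j^4 - 240*j^3 - 180*j^2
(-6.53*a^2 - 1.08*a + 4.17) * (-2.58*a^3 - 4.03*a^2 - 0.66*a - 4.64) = 16.8474*a^5 + 29.1023*a^4 - 2.0964*a^3 + 14.2069*a^2 + 2.259*a - 19.3488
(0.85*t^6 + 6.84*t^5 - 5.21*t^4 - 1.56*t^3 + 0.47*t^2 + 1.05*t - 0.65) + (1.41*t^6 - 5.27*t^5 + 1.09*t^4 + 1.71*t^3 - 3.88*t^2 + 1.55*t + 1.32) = 2.26*t^6 + 1.57*t^5 - 4.12*t^4 + 0.15*t^3 - 3.41*t^2 + 2.6*t + 0.67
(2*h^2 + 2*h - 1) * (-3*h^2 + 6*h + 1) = -6*h^4 + 6*h^3 + 17*h^2 - 4*h - 1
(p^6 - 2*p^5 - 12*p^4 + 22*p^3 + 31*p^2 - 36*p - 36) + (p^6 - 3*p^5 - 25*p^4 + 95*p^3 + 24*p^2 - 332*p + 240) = 2*p^6 - 5*p^5 - 37*p^4 + 117*p^3 + 55*p^2 - 368*p + 204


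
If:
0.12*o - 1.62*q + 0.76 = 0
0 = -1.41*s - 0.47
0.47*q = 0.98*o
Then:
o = 0.23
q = 0.49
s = -0.33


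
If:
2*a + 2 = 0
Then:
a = -1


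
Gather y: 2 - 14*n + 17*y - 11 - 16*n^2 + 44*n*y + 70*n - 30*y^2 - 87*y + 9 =-16*n^2 + 56*n - 30*y^2 + y*(44*n - 70)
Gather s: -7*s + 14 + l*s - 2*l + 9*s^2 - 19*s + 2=-2*l + 9*s^2 + s*(l - 26) + 16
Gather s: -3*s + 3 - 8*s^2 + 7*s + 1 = -8*s^2 + 4*s + 4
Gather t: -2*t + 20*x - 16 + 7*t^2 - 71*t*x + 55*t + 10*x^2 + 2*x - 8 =7*t^2 + t*(53 - 71*x) + 10*x^2 + 22*x - 24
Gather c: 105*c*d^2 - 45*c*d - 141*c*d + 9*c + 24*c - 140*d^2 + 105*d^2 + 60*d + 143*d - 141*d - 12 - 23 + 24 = c*(105*d^2 - 186*d + 33) - 35*d^2 + 62*d - 11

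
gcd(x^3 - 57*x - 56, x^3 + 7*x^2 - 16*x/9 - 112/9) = x + 7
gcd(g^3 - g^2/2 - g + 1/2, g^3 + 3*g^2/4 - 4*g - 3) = 1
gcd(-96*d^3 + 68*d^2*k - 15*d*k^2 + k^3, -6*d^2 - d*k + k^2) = 3*d - k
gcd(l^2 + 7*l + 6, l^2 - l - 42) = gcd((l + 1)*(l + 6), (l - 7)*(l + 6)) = l + 6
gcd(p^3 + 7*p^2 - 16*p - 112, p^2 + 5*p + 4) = p + 4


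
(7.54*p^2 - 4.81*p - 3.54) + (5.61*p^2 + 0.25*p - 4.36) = 13.15*p^2 - 4.56*p - 7.9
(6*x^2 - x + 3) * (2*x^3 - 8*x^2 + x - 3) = 12*x^5 - 50*x^4 + 20*x^3 - 43*x^2 + 6*x - 9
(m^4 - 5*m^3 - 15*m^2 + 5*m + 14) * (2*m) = 2*m^5 - 10*m^4 - 30*m^3 + 10*m^2 + 28*m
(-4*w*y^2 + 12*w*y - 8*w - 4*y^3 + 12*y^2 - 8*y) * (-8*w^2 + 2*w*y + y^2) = 32*w^3*y^2 - 96*w^3*y + 64*w^3 + 24*w^2*y^3 - 72*w^2*y^2 + 48*w^2*y - 12*w*y^4 + 36*w*y^3 - 24*w*y^2 - 4*y^5 + 12*y^4 - 8*y^3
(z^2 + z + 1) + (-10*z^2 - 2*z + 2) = -9*z^2 - z + 3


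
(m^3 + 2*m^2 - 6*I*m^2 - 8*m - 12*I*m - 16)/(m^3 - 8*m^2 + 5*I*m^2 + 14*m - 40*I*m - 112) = (m^2 + m*(2 - 4*I) - 8*I)/(m^2 + m*(-8 + 7*I) - 56*I)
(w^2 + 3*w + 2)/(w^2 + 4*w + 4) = (w + 1)/(w + 2)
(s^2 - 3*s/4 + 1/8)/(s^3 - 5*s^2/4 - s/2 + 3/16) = 2*(2*s - 1)/(4*s^2 - 4*s - 3)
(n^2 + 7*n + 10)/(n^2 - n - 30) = (n + 2)/(n - 6)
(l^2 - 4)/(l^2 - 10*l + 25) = (l^2 - 4)/(l^2 - 10*l + 25)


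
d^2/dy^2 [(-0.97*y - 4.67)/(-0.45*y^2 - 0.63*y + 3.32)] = ((0.9*y + 0.63)*(0.97*y + 4.67)*(1.8*y + 1.26) - (2.619*y + 5.4252)*(0.45*y^2 + 0.63*y - 3.32))/(0.45*y^2 + 0.63*y - 3.32)^3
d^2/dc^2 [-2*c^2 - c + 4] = -4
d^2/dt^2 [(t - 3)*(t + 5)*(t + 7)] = 6*t + 18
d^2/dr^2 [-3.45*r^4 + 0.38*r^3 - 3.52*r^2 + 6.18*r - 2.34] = -41.4*r^2 + 2.28*r - 7.04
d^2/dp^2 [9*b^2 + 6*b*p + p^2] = 2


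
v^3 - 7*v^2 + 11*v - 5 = (v - 5)*(v - 1)^2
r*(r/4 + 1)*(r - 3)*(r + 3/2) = r^4/4 + 5*r^3/8 - 21*r^2/8 - 9*r/2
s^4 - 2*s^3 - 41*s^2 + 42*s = s*(s - 7)*(s - 1)*(s + 6)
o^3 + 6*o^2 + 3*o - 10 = (o - 1)*(o + 2)*(o + 5)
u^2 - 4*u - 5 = (u - 5)*(u + 1)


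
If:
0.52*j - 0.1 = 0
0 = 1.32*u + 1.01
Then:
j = 0.19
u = -0.77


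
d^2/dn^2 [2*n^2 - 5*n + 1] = 4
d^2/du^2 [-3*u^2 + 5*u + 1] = -6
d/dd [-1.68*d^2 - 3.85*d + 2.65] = -3.36*d - 3.85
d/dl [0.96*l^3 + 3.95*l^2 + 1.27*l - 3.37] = 2.88*l^2 + 7.9*l + 1.27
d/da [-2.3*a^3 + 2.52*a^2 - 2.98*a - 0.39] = -6.9*a^2 + 5.04*a - 2.98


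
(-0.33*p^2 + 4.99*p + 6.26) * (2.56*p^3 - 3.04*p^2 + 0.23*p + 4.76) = -0.8448*p^5 + 13.7776*p^4 + 0.7801*p^3 - 19.4535*p^2 + 25.1922*p + 29.7976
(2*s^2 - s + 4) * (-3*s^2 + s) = -6*s^4 + 5*s^3 - 13*s^2 + 4*s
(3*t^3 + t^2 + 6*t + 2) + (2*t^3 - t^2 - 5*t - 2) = 5*t^3 + t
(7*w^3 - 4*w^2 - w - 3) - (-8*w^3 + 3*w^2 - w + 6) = 15*w^3 - 7*w^2 - 9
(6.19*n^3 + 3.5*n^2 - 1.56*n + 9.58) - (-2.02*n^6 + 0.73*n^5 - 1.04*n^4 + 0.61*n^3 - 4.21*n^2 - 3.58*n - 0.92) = 2.02*n^6 - 0.73*n^5 + 1.04*n^4 + 5.58*n^3 + 7.71*n^2 + 2.02*n + 10.5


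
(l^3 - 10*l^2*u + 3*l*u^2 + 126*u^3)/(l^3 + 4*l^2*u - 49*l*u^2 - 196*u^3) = (l^2 - 3*l*u - 18*u^2)/(l^2 + 11*l*u + 28*u^2)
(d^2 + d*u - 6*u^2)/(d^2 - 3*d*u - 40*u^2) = (-d^2 - d*u + 6*u^2)/(-d^2 + 3*d*u + 40*u^2)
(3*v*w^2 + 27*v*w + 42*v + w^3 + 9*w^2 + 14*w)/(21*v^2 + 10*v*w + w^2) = (w^2 + 9*w + 14)/(7*v + w)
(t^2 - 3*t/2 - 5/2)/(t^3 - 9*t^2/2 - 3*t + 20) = (t + 1)/(t^2 - 2*t - 8)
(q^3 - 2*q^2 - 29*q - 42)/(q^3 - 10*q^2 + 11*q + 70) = (q + 3)/(q - 5)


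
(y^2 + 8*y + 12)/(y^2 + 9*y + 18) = (y + 2)/(y + 3)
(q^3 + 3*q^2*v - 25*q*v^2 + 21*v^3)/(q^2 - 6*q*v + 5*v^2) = (q^2 + 4*q*v - 21*v^2)/(q - 5*v)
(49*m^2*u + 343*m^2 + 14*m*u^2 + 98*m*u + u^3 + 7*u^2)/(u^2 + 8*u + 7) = (49*m^2 + 14*m*u + u^2)/(u + 1)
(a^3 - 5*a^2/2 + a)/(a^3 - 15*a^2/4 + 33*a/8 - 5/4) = 4*a/(4*a - 5)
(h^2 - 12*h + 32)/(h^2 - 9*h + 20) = (h - 8)/(h - 5)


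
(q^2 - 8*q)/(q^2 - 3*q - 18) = q*(8 - q)/(-q^2 + 3*q + 18)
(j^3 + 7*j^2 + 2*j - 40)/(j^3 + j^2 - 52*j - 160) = (j - 2)/(j - 8)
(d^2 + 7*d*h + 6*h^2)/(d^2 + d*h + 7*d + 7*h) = (d + 6*h)/(d + 7)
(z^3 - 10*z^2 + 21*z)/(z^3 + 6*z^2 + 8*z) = (z^2 - 10*z + 21)/(z^2 + 6*z + 8)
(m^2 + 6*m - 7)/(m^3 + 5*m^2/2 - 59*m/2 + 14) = 2*(m - 1)/(2*m^2 - 9*m + 4)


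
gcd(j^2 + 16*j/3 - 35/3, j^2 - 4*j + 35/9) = j - 5/3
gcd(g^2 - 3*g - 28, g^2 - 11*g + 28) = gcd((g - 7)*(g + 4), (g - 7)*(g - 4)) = g - 7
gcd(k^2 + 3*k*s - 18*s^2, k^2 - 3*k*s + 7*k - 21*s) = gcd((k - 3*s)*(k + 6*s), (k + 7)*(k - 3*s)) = -k + 3*s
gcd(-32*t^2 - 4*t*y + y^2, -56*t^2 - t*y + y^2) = -8*t + y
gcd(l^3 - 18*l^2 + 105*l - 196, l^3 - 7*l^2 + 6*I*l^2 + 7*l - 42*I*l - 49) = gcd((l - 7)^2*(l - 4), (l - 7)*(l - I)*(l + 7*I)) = l - 7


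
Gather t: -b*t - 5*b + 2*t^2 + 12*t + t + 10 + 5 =-5*b + 2*t^2 + t*(13 - b) + 15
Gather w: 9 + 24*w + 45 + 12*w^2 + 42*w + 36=12*w^2 + 66*w + 90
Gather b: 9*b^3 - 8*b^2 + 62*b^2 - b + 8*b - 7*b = 9*b^3 + 54*b^2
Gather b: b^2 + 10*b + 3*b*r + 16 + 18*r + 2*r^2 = b^2 + b*(3*r + 10) + 2*r^2 + 18*r + 16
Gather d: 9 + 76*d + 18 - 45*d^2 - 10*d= -45*d^2 + 66*d + 27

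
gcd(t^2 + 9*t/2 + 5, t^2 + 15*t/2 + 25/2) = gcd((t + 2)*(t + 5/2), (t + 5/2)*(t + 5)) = t + 5/2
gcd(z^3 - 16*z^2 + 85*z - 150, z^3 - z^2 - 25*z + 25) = z - 5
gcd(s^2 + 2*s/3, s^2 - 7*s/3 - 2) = s + 2/3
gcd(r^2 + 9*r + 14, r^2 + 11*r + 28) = r + 7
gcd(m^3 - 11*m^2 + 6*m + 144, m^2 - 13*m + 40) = m - 8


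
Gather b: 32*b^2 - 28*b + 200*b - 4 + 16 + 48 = 32*b^2 + 172*b + 60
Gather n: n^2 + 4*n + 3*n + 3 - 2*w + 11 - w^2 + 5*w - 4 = n^2 + 7*n - w^2 + 3*w + 10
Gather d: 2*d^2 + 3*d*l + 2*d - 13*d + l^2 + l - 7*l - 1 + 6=2*d^2 + d*(3*l - 11) + l^2 - 6*l + 5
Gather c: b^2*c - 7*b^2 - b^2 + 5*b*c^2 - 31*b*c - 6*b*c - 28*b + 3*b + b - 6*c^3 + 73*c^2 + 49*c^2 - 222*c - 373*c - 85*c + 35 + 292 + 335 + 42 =-8*b^2 - 24*b - 6*c^3 + c^2*(5*b + 122) + c*(b^2 - 37*b - 680) + 704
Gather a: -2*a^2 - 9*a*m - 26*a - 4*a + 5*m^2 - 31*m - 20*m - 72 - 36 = -2*a^2 + a*(-9*m - 30) + 5*m^2 - 51*m - 108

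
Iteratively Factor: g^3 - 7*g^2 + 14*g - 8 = (g - 4)*(g^2 - 3*g + 2) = (g - 4)*(g - 2)*(g - 1)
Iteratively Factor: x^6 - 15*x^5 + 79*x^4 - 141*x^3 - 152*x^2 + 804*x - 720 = (x - 3)*(x^5 - 12*x^4 + 43*x^3 - 12*x^2 - 188*x + 240) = (x - 3)*(x + 2)*(x^4 - 14*x^3 + 71*x^2 - 154*x + 120) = (x - 5)*(x - 3)*(x + 2)*(x^3 - 9*x^2 + 26*x - 24) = (x - 5)*(x - 3)*(x - 2)*(x + 2)*(x^2 - 7*x + 12) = (x - 5)*(x - 3)^2*(x - 2)*(x + 2)*(x - 4)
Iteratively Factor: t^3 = (t)*(t^2) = t^2*(t)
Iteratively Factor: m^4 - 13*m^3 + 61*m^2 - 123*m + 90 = (m - 5)*(m^3 - 8*m^2 + 21*m - 18) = (m - 5)*(m - 2)*(m^2 - 6*m + 9) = (m - 5)*(m - 3)*(m - 2)*(m - 3)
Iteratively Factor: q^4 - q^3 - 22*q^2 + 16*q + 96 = (q - 4)*(q^3 + 3*q^2 - 10*q - 24) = (q - 4)*(q + 4)*(q^2 - q - 6) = (q - 4)*(q - 3)*(q + 4)*(q + 2)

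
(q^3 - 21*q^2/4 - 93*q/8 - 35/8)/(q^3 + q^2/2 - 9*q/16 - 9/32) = 4*(4*q^2 - 23*q - 35)/(16*q^2 - 9)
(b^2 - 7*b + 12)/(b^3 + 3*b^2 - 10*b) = (b^2 - 7*b + 12)/(b*(b^2 + 3*b - 10))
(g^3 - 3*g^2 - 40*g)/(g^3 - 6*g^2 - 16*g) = (g + 5)/(g + 2)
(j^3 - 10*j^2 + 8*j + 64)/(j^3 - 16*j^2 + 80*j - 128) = (j + 2)/(j - 4)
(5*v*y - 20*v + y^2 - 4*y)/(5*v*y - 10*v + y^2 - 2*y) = (y - 4)/(y - 2)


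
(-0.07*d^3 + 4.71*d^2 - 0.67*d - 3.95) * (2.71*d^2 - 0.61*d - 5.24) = -0.1897*d^5 + 12.8068*d^4 - 4.322*d^3 - 34.9762*d^2 + 5.9203*d + 20.698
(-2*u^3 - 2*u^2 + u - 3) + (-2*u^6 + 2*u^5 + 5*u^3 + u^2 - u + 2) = -2*u^6 + 2*u^5 + 3*u^3 - u^2 - 1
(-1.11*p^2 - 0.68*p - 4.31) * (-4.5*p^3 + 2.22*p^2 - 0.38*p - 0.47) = 4.995*p^5 + 0.5958*p^4 + 18.3072*p^3 - 8.7881*p^2 + 1.9574*p + 2.0257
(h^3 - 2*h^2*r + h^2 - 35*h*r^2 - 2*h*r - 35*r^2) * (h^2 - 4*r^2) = h^5 - 2*h^4*r + h^4 - 39*h^3*r^2 - 2*h^3*r + 8*h^2*r^3 - 39*h^2*r^2 + 140*h*r^4 + 8*h*r^3 + 140*r^4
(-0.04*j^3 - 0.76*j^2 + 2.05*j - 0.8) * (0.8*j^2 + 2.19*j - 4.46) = -0.032*j^5 - 0.6956*j^4 + 0.154*j^3 + 7.2391*j^2 - 10.895*j + 3.568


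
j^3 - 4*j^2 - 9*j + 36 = (j - 4)*(j - 3)*(j + 3)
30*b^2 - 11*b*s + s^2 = (-6*b + s)*(-5*b + s)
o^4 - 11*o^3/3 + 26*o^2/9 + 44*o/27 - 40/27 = (o - 2)*(o - 5/3)*(o - 2/3)*(o + 2/3)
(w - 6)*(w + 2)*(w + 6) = w^3 + 2*w^2 - 36*w - 72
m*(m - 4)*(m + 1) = m^3 - 3*m^2 - 4*m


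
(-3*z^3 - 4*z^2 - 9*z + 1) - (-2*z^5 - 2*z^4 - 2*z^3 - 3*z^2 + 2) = 2*z^5 + 2*z^4 - z^3 - z^2 - 9*z - 1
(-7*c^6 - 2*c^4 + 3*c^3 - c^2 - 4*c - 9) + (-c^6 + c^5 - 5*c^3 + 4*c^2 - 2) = -8*c^6 + c^5 - 2*c^4 - 2*c^3 + 3*c^2 - 4*c - 11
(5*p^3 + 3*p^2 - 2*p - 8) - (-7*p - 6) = 5*p^3 + 3*p^2 + 5*p - 2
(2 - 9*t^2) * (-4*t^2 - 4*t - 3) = 36*t^4 + 36*t^3 + 19*t^2 - 8*t - 6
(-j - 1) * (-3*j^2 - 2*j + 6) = 3*j^3 + 5*j^2 - 4*j - 6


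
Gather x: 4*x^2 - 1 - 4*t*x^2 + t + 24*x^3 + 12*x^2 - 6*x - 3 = t + 24*x^3 + x^2*(16 - 4*t) - 6*x - 4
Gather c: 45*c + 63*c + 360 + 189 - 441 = 108*c + 108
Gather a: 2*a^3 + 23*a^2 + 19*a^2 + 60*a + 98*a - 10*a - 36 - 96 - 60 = 2*a^3 + 42*a^2 + 148*a - 192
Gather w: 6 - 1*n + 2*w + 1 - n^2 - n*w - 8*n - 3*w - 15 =-n^2 - 9*n + w*(-n - 1) - 8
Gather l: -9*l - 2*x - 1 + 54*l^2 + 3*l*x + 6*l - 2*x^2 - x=54*l^2 + l*(3*x - 3) - 2*x^2 - 3*x - 1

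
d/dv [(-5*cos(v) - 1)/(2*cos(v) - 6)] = -8*sin(v)/(cos(v) - 3)^2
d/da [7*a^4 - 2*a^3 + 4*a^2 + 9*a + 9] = 28*a^3 - 6*a^2 + 8*a + 9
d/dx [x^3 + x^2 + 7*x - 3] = 3*x^2 + 2*x + 7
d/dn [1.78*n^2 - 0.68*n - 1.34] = 3.56*n - 0.68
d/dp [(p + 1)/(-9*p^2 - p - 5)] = (-9*p^2 - p + (p + 1)*(18*p + 1) - 5)/(9*p^2 + p + 5)^2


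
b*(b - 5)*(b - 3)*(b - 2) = b^4 - 10*b^3 + 31*b^2 - 30*b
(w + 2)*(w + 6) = w^2 + 8*w + 12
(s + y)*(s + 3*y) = s^2 + 4*s*y + 3*y^2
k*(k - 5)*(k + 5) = k^3 - 25*k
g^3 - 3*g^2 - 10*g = g*(g - 5)*(g + 2)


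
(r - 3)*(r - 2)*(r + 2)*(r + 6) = r^4 + 3*r^3 - 22*r^2 - 12*r + 72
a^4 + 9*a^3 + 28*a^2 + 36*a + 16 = (a + 1)*(a + 2)^2*(a + 4)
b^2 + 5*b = b*(b + 5)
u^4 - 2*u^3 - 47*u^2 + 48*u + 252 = (u - 7)*(u - 3)*(u + 2)*(u + 6)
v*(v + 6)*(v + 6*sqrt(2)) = v^3 + 6*v^2 + 6*sqrt(2)*v^2 + 36*sqrt(2)*v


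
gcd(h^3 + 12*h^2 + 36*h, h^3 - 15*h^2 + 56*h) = h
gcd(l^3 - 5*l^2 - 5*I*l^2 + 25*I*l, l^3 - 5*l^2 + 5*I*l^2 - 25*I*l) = l^2 - 5*l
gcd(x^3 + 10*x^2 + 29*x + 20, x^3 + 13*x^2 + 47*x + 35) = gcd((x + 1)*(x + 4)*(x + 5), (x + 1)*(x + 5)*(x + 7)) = x^2 + 6*x + 5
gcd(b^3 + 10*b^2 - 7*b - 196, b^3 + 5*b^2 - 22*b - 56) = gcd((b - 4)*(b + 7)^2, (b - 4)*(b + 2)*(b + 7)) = b^2 + 3*b - 28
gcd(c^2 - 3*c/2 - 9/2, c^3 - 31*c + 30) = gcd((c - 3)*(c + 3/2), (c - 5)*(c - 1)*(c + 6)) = 1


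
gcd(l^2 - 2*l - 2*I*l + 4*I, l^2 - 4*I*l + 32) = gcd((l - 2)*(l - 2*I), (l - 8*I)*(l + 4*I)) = 1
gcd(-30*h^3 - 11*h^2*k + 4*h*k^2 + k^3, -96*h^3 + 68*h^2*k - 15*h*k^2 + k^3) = 3*h - k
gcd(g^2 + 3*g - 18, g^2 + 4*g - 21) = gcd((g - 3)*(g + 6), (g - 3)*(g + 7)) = g - 3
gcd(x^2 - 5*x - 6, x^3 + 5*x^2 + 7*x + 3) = x + 1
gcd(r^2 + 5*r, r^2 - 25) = r + 5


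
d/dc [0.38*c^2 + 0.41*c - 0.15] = 0.76*c + 0.41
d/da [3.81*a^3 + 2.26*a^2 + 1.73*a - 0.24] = 11.43*a^2 + 4.52*a + 1.73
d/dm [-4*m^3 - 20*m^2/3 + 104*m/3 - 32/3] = -12*m^2 - 40*m/3 + 104/3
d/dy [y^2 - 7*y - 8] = 2*y - 7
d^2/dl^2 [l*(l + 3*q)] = 2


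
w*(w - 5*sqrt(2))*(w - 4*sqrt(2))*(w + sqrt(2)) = w^4 - 8*sqrt(2)*w^3 + 22*w^2 + 40*sqrt(2)*w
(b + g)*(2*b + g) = 2*b^2 + 3*b*g + g^2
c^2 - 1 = (c - 1)*(c + 1)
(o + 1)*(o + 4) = o^2 + 5*o + 4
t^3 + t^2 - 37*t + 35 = (t - 5)*(t - 1)*(t + 7)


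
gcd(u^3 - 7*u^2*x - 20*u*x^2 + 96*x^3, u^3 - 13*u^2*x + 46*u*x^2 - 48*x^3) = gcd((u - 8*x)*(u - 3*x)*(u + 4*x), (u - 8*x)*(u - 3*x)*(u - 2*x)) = u^2 - 11*u*x + 24*x^2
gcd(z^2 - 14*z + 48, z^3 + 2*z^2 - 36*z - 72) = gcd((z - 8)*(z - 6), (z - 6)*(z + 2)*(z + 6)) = z - 6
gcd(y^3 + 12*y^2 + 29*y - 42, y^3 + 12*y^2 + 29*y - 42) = y^3 + 12*y^2 + 29*y - 42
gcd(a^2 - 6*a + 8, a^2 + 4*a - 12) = a - 2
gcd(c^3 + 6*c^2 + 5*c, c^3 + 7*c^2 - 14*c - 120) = c + 5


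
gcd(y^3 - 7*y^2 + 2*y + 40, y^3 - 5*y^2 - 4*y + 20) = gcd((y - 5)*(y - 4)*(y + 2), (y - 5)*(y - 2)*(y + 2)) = y^2 - 3*y - 10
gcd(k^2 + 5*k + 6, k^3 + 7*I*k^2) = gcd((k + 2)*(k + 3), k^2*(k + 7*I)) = 1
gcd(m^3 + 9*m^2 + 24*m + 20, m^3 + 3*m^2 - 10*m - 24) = m + 2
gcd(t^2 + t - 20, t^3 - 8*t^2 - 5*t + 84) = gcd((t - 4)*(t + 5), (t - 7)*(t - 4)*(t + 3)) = t - 4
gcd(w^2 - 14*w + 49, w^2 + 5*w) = 1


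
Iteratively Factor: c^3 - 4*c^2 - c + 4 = (c - 1)*(c^2 - 3*c - 4) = (c - 1)*(c + 1)*(c - 4)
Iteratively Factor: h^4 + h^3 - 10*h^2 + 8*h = (h + 4)*(h^3 - 3*h^2 + 2*h) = h*(h + 4)*(h^2 - 3*h + 2) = h*(h - 2)*(h + 4)*(h - 1)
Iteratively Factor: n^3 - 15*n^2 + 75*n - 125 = (n - 5)*(n^2 - 10*n + 25) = (n - 5)^2*(n - 5)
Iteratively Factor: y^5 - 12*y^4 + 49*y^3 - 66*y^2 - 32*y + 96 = (y + 1)*(y^4 - 13*y^3 + 62*y^2 - 128*y + 96) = (y - 4)*(y + 1)*(y^3 - 9*y^2 + 26*y - 24) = (y - 4)*(y - 2)*(y + 1)*(y^2 - 7*y + 12) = (y - 4)*(y - 3)*(y - 2)*(y + 1)*(y - 4)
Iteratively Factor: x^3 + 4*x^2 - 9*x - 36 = (x + 3)*(x^2 + x - 12) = (x + 3)*(x + 4)*(x - 3)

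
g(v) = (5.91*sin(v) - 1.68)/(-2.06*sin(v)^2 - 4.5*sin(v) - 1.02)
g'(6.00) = -1754.34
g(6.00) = -43.52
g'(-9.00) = 33.62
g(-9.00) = -8.49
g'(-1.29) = 0.61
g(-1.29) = -5.25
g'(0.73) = -0.39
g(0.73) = -0.46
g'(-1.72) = -0.38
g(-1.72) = -5.32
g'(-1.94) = -0.65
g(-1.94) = -5.19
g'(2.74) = 1.39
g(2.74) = -0.20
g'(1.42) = -0.02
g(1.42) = -0.56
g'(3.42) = 2770.91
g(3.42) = -54.06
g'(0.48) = -1.01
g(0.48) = -0.30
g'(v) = (4.12*sin(v)*cos(v) + 4.5*cos(v))*(5.91*sin(v) - 1.68)/(-2.06*sin(v)^2 - 4.5*sin(v) - 1.02)^2 + 5.91*cos(v)/(-2.06*sin(v)^2 - 4.5*sin(v) - 1.02)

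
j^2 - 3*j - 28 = (j - 7)*(j + 4)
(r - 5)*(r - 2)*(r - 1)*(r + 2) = r^4 - 6*r^3 + r^2 + 24*r - 20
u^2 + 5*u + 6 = (u + 2)*(u + 3)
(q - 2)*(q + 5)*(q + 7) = q^3 + 10*q^2 + 11*q - 70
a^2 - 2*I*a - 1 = (a - I)^2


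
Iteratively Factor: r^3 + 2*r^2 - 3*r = (r + 3)*(r^2 - r) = r*(r + 3)*(r - 1)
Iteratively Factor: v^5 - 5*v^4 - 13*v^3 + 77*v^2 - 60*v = (v)*(v^4 - 5*v^3 - 13*v^2 + 77*v - 60) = v*(v - 5)*(v^3 - 13*v + 12) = v*(v - 5)*(v - 3)*(v^2 + 3*v - 4) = v*(v - 5)*(v - 3)*(v - 1)*(v + 4)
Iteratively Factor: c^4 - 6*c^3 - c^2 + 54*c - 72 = (c - 3)*(c^3 - 3*c^2 - 10*c + 24) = (c - 3)*(c - 2)*(c^2 - c - 12) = (c - 4)*(c - 3)*(c - 2)*(c + 3)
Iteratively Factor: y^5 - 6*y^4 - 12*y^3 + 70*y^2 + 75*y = (y + 3)*(y^4 - 9*y^3 + 15*y^2 + 25*y) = (y + 1)*(y + 3)*(y^3 - 10*y^2 + 25*y) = (y - 5)*(y + 1)*(y + 3)*(y^2 - 5*y) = y*(y - 5)*(y + 1)*(y + 3)*(y - 5)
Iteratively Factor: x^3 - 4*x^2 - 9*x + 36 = (x - 4)*(x^2 - 9) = (x - 4)*(x + 3)*(x - 3)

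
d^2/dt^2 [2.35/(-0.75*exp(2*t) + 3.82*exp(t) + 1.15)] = (2.35*(1.5*exp(t) - 3.82)*(3.0*exp(t) - 7.64)*exp(t) + (7.05*exp(t) - 8.977)*(-0.75*exp(2*t) + 3.82*exp(t) + 1.15))*exp(t)/(-0.75*exp(2*t) + 3.82*exp(t) + 1.15)^3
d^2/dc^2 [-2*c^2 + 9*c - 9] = -4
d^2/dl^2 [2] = 0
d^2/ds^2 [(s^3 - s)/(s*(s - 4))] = 30/(s^3 - 12*s^2 + 48*s - 64)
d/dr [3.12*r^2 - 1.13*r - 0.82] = 6.24*r - 1.13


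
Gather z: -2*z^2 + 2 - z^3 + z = -z^3 - 2*z^2 + z + 2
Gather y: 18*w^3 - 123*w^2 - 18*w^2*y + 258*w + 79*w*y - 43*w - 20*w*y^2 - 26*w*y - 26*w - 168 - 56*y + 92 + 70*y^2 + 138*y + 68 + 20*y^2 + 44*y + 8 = 18*w^3 - 123*w^2 + 189*w + y^2*(90 - 20*w) + y*(-18*w^2 + 53*w + 126)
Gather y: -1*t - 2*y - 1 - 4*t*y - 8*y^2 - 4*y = -t - 8*y^2 + y*(-4*t - 6) - 1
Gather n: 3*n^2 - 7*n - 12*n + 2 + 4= 3*n^2 - 19*n + 6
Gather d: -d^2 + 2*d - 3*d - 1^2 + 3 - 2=-d^2 - d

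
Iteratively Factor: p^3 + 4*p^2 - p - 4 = (p + 4)*(p^2 - 1) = (p + 1)*(p + 4)*(p - 1)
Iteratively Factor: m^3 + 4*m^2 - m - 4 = (m - 1)*(m^2 + 5*m + 4) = (m - 1)*(m + 1)*(m + 4)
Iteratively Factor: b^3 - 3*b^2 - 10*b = (b)*(b^2 - 3*b - 10) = b*(b + 2)*(b - 5)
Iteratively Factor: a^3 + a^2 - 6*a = (a + 3)*(a^2 - 2*a) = (a - 2)*(a + 3)*(a)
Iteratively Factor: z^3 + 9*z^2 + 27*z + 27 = (z + 3)*(z^2 + 6*z + 9) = (z + 3)^2*(z + 3)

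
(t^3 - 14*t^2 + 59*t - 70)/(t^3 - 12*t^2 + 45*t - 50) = (t - 7)/(t - 5)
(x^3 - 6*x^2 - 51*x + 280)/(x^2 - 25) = (x^2 - x - 56)/(x + 5)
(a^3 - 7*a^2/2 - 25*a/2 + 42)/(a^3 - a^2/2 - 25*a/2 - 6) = (2*a^2 + a - 21)/(2*a^2 + 7*a + 3)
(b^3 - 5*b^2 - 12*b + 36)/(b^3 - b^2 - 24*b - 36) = (b - 2)/(b + 2)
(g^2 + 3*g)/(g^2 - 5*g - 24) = g/(g - 8)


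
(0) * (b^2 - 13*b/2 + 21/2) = 0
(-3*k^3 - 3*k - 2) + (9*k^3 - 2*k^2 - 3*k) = 6*k^3 - 2*k^2 - 6*k - 2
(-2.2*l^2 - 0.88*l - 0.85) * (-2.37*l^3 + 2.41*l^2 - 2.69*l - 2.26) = 5.214*l^5 - 3.2164*l^4 + 5.8117*l^3 + 5.2907*l^2 + 4.2753*l + 1.921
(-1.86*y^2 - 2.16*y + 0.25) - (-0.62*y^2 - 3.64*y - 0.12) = -1.24*y^2 + 1.48*y + 0.37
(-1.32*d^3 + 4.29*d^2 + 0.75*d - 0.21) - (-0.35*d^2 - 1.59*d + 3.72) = -1.32*d^3 + 4.64*d^2 + 2.34*d - 3.93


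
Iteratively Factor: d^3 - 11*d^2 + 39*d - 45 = (d - 3)*(d^2 - 8*d + 15) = (d - 3)^2*(d - 5)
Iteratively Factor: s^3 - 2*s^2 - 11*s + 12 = (s + 3)*(s^2 - 5*s + 4) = (s - 4)*(s + 3)*(s - 1)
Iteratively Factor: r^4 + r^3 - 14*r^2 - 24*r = (r + 2)*(r^3 - r^2 - 12*r) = (r - 4)*(r + 2)*(r^2 + 3*r) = r*(r - 4)*(r + 2)*(r + 3)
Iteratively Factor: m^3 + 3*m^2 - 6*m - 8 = (m - 2)*(m^2 + 5*m + 4) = (m - 2)*(m + 1)*(m + 4)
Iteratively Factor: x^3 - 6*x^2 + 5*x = (x)*(x^2 - 6*x + 5) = x*(x - 1)*(x - 5)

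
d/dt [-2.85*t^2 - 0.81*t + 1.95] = -5.7*t - 0.81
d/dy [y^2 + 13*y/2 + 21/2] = 2*y + 13/2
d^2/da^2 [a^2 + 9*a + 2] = 2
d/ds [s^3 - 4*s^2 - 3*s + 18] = 3*s^2 - 8*s - 3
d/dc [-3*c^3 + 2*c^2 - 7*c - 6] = -9*c^2 + 4*c - 7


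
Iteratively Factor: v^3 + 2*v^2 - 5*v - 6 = (v + 3)*(v^2 - v - 2) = (v + 1)*(v + 3)*(v - 2)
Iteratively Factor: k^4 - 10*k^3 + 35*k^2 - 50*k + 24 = (k - 1)*(k^3 - 9*k^2 + 26*k - 24) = (k - 4)*(k - 1)*(k^2 - 5*k + 6) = (k - 4)*(k - 3)*(k - 1)*(k - 2)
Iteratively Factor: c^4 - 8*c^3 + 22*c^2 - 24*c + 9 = (c - 3)*(c^3 - 5*c^2 + 7*c - 3) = (c - 3)*(c - 1)*(c^2 - 4*c + 3) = (c - 3)*(c - 1)^2*(c - 3)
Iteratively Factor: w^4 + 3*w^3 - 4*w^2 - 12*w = (w + 2)*(w^3 + w^2 - 6*w) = w*(w + 2)*(w^2 + w - 6) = w*(w + 2)*(w + 3)*(w - 2)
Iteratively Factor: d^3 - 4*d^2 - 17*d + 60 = (d + 4)*(d^2 - 8*d + 15) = (d - 3)*(d + 4)*(d - 5)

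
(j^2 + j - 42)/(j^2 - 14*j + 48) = (j + 7)/(j - 8)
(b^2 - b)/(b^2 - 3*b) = (b - 1)/(b - 3)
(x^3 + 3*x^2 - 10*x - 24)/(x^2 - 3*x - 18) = (-x^3 - 3*x^2 + 10*x + 24)/(-x^2 + 3*x + 18)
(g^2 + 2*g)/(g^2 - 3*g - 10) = g/(g - 5)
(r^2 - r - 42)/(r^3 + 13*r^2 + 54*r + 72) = (r - 7)/(r^2 + 7*r + 12)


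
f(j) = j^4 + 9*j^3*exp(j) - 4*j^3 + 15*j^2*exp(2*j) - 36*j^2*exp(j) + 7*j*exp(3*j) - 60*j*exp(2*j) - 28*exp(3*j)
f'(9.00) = 59691874507586.76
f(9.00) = 18666038439616.57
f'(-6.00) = -1300.54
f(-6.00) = 2151.97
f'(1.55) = -7961.08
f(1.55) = -3316.80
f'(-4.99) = -802.45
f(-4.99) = 1103.34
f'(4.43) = 10418095.02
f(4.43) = 1987370.15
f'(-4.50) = -614.92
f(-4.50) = 757.42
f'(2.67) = -82279.02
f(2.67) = -40395.90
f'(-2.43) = -126.38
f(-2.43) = 63.97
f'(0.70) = -1056.60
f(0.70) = -359.59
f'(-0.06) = -109.71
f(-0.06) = -20.62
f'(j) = 9*j^3*exp(j) + 4*j^3 + 30*j^2*exp(2*j) - 9*j^2*exp(j) - 12*j^2 + 21*j*exp(3*j) - 90*j*exp(2*j) - 72*j*exp(j) - 77*exp(3*j) - 60*exp(2*j)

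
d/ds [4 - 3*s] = -3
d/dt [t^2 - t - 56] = 2*t - 1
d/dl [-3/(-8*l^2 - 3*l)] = 3*(-16*l - 3)/(l^2*(8*l + 3)^2)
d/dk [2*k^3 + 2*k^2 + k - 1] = 6*k^2 + 4*k + 1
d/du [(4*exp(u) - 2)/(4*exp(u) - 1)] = 4*exp(u)/(4*exp(u) - 1)^2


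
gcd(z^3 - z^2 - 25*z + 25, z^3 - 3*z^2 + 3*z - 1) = z - 1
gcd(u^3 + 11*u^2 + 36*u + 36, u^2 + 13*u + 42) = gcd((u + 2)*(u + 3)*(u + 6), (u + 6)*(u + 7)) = u + 6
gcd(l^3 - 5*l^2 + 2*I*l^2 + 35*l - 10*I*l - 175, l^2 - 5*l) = l - 5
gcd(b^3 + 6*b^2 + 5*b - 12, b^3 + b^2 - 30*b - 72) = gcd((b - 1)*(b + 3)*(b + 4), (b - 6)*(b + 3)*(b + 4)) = b^2 + 7*b + 12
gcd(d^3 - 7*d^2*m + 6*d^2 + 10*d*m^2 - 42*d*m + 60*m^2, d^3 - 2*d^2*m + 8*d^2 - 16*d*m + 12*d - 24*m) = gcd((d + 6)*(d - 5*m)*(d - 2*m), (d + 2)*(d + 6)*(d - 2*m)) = d^2 - 2*d*m + 6*d - 12*m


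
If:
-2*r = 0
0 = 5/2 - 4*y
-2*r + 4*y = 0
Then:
No Solution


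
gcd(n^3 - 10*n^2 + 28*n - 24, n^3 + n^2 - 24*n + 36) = n - 2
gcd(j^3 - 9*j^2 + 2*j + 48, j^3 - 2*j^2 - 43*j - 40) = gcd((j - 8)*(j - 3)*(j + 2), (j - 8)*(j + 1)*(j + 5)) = j - 8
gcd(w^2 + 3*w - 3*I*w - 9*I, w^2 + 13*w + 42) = 1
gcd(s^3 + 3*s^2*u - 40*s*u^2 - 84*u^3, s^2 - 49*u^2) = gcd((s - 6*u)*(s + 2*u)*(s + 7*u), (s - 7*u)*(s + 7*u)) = s + 7*u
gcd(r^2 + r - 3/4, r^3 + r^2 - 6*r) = 1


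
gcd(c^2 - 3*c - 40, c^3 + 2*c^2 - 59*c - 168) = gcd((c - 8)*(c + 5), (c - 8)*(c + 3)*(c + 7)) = c - 8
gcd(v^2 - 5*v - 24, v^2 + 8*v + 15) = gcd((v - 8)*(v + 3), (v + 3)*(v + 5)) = v + 3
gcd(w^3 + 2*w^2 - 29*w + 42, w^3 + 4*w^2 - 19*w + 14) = w^2 + 5*w - 14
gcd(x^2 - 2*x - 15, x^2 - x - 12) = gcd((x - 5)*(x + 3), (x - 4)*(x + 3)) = x + 3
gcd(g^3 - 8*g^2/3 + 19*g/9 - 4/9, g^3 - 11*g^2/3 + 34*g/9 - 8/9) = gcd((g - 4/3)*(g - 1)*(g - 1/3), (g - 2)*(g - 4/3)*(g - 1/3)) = g^2 - 5*g/3 + 4/9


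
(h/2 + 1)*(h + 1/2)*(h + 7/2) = h^3/2 + 3*h^2 + 39*h/8 + 7/4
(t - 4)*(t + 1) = t^2 - 3*t - 4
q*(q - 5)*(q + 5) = q^3 - 25*q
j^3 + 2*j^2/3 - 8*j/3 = j*(j - 4/3)*(j + 2)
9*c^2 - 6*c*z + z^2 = (-3*c + z)^2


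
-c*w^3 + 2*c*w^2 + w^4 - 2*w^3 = w^2*(-c + w)*(w - 2)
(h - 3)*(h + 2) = h^2 - h - 6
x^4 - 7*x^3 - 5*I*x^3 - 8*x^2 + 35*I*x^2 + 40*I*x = x*(x - 8)*(x + 1)*(x - 5*I)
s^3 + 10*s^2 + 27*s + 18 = (s + 1)*(s + 3)*(s + 6)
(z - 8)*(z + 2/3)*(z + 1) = z^3 - 19*z^2/3 - 38*z/3 - 16/3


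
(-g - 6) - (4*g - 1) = -5*g - 5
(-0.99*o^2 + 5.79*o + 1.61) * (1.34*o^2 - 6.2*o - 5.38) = -1.3266*o^4 + 13.8966*o^3 - 28.4144*o^2 - 41.1322*o - 8.6618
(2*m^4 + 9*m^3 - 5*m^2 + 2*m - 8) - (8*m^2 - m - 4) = 2*m^4 + 9*m^3 - 13*m^2 + 3*m - 4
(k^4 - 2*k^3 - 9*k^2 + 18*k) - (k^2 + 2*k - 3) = k^4 - 2*k^3 - 10*k^2 + 16*k + 3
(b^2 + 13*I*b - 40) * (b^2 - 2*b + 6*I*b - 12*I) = b^4 - 2*b^3 + 19*I*b^3 - 118*b^2 - 38*I*b^2 + 236*b - 240*I*b + 480*I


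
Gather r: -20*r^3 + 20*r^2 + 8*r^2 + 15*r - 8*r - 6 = -20*r^3 + 28*r^2 + 7*r - 6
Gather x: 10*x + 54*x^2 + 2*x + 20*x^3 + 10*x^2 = 20*x^3 + 64*x^2 + 12*x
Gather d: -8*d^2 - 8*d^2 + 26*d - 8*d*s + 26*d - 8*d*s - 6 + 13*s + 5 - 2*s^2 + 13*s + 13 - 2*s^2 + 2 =-16*d^2 + d*(52 - 16*s) - 4*s^2 + 26*s + 14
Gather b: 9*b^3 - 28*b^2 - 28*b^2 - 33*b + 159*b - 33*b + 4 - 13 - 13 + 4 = 9*b^3 - 56*b^2 + 93*b - 18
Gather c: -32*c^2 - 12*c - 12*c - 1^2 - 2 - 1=-32*c^2 - 24*c - 4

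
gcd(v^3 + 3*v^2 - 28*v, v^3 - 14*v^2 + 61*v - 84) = v - 4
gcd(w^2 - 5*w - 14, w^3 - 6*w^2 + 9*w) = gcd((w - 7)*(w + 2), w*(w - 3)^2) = 1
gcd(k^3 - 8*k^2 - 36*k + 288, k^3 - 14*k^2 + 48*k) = k^2 - 14*k + 48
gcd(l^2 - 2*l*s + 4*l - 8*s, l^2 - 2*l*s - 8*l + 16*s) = -l + 2*s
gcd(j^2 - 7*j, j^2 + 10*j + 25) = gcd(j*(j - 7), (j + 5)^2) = 1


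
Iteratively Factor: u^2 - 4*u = (u - 4)*(u)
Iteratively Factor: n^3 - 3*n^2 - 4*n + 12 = (n - 3)*(n^2 - 4) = (n - 3)*(n + 2)*(n - 2)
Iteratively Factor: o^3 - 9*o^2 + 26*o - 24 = (o - 2)*(o^2 - 7*o + 12) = (o - 3)*(o - 2)*(o - 4)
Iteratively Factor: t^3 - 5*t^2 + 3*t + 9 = (t - 3)*(t^2 - 2*t - 3) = (t - 3)*(t + 1)*(t - 3)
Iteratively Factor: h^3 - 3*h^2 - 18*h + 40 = (h + 4)*(h^2 - 7*h + 10) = (h - 2)*(h + 4)*(h - 5)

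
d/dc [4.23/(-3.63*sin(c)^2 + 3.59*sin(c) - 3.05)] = (30.7098*sin(c) - 15.1857)*cos(c)/(3.63*sin(c)^2 - 3.59*sin(c) + 3.05)^2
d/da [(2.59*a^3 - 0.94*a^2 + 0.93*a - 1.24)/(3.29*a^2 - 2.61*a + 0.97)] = (8.5211*a^4 - 13.5198*a^3 + 6.9306*a^2 + 6.3356*a - 2.3343)/(10.8241*a^4 - 17.1738*a^3 + 13.1947*a^2 - 5.0634*a + 0.9409)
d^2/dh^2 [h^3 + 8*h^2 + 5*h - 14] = 6*h + 16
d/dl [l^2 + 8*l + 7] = 2*l + 8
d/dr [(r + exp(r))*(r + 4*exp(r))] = 5*r*exp(r) + 2*r + 8*exp(2*r) + 5*exp(r)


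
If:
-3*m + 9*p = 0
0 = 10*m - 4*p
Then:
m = 0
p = 0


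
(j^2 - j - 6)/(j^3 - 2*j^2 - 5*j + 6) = 1/(j - 1)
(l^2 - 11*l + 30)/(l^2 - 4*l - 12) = (l - 5)/(l + 2)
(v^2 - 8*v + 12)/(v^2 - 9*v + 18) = (v - 2)/(v - 3)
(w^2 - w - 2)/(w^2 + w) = (w - 2)/w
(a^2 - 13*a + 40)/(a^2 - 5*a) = (a - 8)/a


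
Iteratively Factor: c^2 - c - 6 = (c + 2)*(c - 3)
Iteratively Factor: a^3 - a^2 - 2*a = (a - 2)*(a^2 + a) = a*(a - 2)*(a + 1)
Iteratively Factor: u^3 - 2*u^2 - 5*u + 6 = (u + 2)*(u^2 - 4*u + 3) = (u - 3)*(u + 2)*(u - 1)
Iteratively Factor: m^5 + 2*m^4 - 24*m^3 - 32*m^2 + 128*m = (m + 4)*(m^4 - 2*m^3 - 16*m^2 + 32*m) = (m - 2)*(m + 4)*(m^3 - 16*m) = (m - 4)*(m - 2)*(m + 4)*(m^2 + 4*m) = m*(m - 4)*(m - 2)*(m + 4)*(m + 4)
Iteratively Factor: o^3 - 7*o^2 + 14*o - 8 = (o - 4)*(o^2 - 3*o + 2) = (o - 4)*(o - 1)*(o - 2)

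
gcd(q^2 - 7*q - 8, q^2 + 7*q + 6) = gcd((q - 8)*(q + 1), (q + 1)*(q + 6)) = q + 1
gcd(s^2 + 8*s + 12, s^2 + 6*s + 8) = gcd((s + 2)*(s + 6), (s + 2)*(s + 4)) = s + 2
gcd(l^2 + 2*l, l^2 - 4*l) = l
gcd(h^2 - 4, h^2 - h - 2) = h - 2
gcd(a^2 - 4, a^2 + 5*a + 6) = a + 2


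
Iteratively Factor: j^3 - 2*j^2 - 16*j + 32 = (j - 2)*(j^2 - 16) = (j - 4)*(j - 2)*(j + 4)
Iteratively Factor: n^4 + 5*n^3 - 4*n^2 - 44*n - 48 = (n + 2)*(n^3 + 3*n^2 - 10*n - 24) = (n + 2)*(n + 4)*(n^2 - n - 6) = (n - 3)*(n + 2)*(n + 4)*(n + 2)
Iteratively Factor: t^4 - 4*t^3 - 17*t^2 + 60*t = (t - 5)*(t^3 + t^2 - 12*t) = (t - 5)*(t - 3)*(t^2 + 4*t) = t*(t - 5)*(t - 3)*(t + 4)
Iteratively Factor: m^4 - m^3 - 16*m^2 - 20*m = (m - 5)*(m^3 + 4*m^2 + 4*m) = m*(m - 5)*(m^2 + 4*m + 4) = m*(m - 5)*(m + 2)*(m + 2)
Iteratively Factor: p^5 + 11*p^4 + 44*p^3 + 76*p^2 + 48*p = (p + 4)*(p^4 + 7*p^3 + 16*p^2 + 12*p) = (p + 3)*(p + 4)*(p^3 + 4*p^2 + 4*p) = (p + 2)*(p + 3)*(p + 4)*(p^2 + 2*p) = p*(p + 2)*(p + 3)*(p + 4)*(p + 2)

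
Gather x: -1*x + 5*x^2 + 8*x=5*x^2 + 7*x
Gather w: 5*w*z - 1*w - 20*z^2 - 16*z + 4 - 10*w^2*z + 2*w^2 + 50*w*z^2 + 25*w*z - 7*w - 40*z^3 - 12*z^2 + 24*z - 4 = w^2*(2 - 10*z) + w*(50*z^2 + 30*z - 8) - 40*z^3 - 32*z^2 + 8*z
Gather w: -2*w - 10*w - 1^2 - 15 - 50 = -12*w - 66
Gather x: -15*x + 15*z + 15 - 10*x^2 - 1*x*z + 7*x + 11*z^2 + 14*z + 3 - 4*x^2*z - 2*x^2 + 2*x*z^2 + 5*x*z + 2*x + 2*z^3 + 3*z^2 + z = x^2*(-4*z - 12) + x*(2*z^2 + 4*z - 6) + 2*z^3 + 14*z^2 + 30*z + 18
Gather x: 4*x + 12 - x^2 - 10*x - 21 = -x^2 - 6*x - 9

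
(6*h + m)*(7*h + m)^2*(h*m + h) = 294*h^4*m + 294*h^4 + 133*h^3*m^2 + 133*h^3*m + 20*h^2*m^3 + 20*h^2*m^2 + h*m^4 + h*m^3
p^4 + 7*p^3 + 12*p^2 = p^2*(p + 3)*(p + 4)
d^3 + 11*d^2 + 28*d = d*(d + 4)*(d + 7)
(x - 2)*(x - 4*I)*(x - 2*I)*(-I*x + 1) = -I*x^4 - 5*x^3 + 2*I*x^3 + 10*x^2 + 2*I*x^2 - 8*x - 4*I*x + 16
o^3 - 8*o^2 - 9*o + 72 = (o - 8)*(o - 3)*(o + 3)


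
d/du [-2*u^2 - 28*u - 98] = -4*u - 28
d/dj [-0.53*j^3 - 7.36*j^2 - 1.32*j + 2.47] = -1.59*j^2 - 14.72*j - 1.32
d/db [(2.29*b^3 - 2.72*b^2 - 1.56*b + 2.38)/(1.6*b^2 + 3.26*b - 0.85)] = (3.664*b^4 + 14.9308*b^3 - 12.2107*b^2 - 2.992*b - 6.4328)/(2.56*b^4 + 10.432*b^3 + 7.9076*b^2 - 5.542*b + 0.7225)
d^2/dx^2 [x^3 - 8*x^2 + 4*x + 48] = 6*x - 16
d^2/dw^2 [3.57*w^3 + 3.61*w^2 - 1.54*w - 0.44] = 21.42*w + 7.22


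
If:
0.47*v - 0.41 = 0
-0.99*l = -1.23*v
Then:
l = 1.08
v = 0.87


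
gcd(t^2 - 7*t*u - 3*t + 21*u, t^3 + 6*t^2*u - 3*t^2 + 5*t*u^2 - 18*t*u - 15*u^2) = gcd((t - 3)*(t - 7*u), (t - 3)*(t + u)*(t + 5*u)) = t - 3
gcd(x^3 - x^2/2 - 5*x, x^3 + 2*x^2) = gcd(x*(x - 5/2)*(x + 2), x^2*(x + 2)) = x^2 + 2*x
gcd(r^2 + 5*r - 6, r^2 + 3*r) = 1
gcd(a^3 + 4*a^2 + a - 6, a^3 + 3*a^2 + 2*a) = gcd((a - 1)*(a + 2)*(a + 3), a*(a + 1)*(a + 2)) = a + 2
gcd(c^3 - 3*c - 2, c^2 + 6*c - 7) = 1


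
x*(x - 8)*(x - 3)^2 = x^4 - 14*x^3 + 57*x^2 - 72*x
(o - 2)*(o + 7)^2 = o^3 + 12*o^2 + 21*o - 98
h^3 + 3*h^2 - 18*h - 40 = (h - 4)*(h + 2)*(h + 5)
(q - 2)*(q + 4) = q^2 + 2*q - 8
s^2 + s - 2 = (s - 1)*(s + 2)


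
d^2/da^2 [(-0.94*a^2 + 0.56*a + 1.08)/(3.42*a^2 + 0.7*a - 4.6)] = (-1.4210854715202e-14*a^4 + 17.600688*a^3 - 12.935808*a^2 + 68.37264*a - 1.13487999999999)/(40.001688*a^6 + 24.56244*a^5 - 156.38292*a^4 - 65.7314*a^3 + 210.3396*a^2 + 44.436*a - 97.336)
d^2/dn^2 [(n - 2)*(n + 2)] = 2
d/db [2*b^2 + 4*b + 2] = 4*b + 4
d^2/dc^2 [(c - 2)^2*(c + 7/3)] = 6*c - 10/3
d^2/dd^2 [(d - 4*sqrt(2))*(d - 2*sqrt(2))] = 2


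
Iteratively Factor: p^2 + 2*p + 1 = (p + 1)*(p + 1)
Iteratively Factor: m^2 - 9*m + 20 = (m - 4)*(m - 5)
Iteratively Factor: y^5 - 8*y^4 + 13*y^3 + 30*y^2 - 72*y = (y)*(y^4 - 8*y^3 + 13*y^2 + 30*y - 72) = y*(y + 2)*(y^3 - 10*y^2 + 33*y - 36) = y*(y - 3)*(y + 2)*(y^2 - 7*y + 12) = y*(y - 4)*(y - 3)*(y + 2)*(y - 3)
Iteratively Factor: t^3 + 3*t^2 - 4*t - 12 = (t + 2)*(t^2 + t - 6) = (t + 2)*(t + 3)*(t - 2)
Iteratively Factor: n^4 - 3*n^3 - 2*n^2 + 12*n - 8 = (n - 2)*(n^3 - n^2 - 4*n + 4) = (n - 2)*(n + 2)*(n^2 - 3*n + 2) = (n - 2)*(n - 1)*(n + 2)*(n - 2)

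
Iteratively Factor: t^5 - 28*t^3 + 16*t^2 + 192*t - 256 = (t + 4)*(t^4 - 4*t^3 - 12*t^2 + 64*t - 64) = (t - 4)*(t + 4)*(t^3 - 12*t + 16) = (t - 4)*(t - 2)*(t + 4)*(t^2 + 2*t - 8) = (t - 4)*(t - 2)^2*(t + 4)*(t + 4)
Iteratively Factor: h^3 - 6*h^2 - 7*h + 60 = (h - 5)*(h^2 - h - 12) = (h - 5)*(h + 3)*(h - 4)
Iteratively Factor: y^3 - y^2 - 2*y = (y + 1)*(y^2 - 2*y) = (y - 2)*(y + 1)*(y)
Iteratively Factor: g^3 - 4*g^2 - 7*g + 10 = (g - 1)*(g^2 - 3*g - 10) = (g - 1)*(g + 2)*(g - 5)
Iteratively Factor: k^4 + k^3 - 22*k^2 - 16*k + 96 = (k + 4)*(k^3 - 3*k^2 - 10*k + 24) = (k + 3)*(k + 4)*(k^2 - 6*k + 8) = (k - 4)*(k + 3)*(k + 4)*(k - 2)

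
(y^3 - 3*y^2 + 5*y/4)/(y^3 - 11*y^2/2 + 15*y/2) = (y - 1/2)/(y - 3)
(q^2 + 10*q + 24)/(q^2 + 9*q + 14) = (q^2 + 10*q + 24)/(q^2 + 9*q + 14)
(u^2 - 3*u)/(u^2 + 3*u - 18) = u/(u + 6)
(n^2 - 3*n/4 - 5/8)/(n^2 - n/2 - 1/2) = (n - 5/4)/(n - 1)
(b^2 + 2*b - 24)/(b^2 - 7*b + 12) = (b + 6)/(b - 3)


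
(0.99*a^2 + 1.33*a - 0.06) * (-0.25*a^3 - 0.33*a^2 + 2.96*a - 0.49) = -0.2475*a^5 - 0.6592*a^4 + 2.5065*a^3 + 3.4715*a^2 - 0.8293*a + 0.0294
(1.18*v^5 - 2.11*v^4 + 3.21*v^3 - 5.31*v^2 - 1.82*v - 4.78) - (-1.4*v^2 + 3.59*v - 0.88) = 1.18*v^5 - 2.11*v^4 + 3.21*v^3 - 3.91*v^2 - 5.41*v - 3.9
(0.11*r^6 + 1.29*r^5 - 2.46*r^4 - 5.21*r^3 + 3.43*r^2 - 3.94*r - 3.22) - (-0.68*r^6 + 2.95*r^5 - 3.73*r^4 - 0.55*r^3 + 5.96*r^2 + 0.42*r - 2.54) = 0.79*r^6 - 1.66*r^5 + 1.27*r^4 - 4.66*r^3 - 2.53*r^2 - 4.36*r - 0.68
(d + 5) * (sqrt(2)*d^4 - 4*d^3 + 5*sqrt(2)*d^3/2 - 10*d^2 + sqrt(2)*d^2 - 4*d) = sqrt(2)*d^5 - 4*d^4 + 15*sqrt(2)*d^4/2 - 30*d^3 + 27*sqrt(2)*d^3/2 - 54*d^2 + 5*sqrt(2)*d^2 - 20*d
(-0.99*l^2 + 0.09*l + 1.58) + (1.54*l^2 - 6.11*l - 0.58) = 0.55*l^2 - 6.02*l + 1.0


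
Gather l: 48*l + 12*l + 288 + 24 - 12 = 60*l + 300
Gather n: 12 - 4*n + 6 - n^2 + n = -n^2 - 3*n + 18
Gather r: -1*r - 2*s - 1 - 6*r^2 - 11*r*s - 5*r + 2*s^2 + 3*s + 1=-6*r^2 + r*(-11*s - 6) + 2*s^2 + s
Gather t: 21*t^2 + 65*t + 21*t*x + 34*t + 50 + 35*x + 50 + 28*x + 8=21*t^2 + t*(21*x + 99) + 63*x + 108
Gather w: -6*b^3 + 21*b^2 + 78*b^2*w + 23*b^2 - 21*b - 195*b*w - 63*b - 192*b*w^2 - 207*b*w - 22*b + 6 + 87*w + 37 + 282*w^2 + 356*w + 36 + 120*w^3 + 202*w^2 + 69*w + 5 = -6*b^3 + 44*b^2 - 106*b + 120*w^3 + w^2*(484 - 192*b) + w*(78*b^2 - 402*b + 512) + 84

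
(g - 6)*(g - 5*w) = g^2 - 5*g*w - 6*g + 30*w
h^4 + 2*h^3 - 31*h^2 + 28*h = h*(h - 4)*(h - 1)*(h + 7)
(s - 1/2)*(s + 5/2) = s^2 + 2*s - 5/4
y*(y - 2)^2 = y^3 - 4*y^2 + 4*y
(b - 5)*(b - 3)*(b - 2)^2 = b^4 - 12*b^3 + 51*b^2 - 92*b + 60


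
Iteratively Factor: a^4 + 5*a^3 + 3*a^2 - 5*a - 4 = (a + 1)*(a^3 + 4*a^2 - a - 4) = (a - 1)*(a + 1)*(a^2 + 5*a + 4) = (a - 1)*(a + 1)*(a + 4)*(a + 1)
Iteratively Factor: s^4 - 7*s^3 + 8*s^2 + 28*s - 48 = (s - 2)*(s^3 - 5*s^2 - 2*s + 24) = (s - 2)*(s + 2)*(s^2 - 7*s + 12) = (s - 4)*(s - 2)*(s + 2)*(s - 3)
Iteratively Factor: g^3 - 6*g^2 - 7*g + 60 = (g + 3)*(g^2 - 9*g + 20) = (g - 5)*(g + 3)*(g - 4)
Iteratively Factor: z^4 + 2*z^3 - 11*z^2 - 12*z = (z + 1)*(z^3 + z^2 - 12*z) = (z - 3)*(z + 1)*(z^2 + 4*z) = (z - 3)*(z + 1)*(z + 4)*(z)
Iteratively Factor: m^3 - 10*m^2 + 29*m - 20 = (m - 1)*(m^2 - 9*m + 20) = (m - 5)*(m - 1)*(m - 4)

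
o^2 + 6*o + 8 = (o + 2)*(o + 4)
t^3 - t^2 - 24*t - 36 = (t - 6)*(t + 2)*(t + 3)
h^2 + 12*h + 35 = (h + 5)*(h + 7)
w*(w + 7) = w^2 + 7*w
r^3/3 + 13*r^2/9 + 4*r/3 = r*(r/3 + 1)*(r + 4/3)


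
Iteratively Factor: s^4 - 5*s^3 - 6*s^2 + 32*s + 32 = (s + 1)*(s^3 - 6*s^2 + 32) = (s - 4)*(s + 1)*(s^2 - 2*s - 8) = (s - 4)^2*(s + 1)*(s + 2)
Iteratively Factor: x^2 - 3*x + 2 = (x - 2)*(x - 1)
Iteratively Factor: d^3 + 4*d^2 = (d + 4)*(d^2) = d*(d + 4)*(d)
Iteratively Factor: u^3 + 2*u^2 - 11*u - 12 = (u - 3)*(u^2 + 5*u + 4) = (u - 3)*(u + 1)*(u + 4)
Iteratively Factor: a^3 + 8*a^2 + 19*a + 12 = (a + 3)*(a^2 + 5*a + 4) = (a + 3)*(a + 4)*(a + 1)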